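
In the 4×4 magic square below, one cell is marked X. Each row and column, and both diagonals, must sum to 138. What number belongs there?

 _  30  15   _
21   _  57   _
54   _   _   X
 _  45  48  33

Row 4: 45 + 48 + 33 + ? = 138, so (4,1) = 12.
From column 1, 138 − (21 + 54 + 12) gives (1,1) = 51.
Column 3 needs 138; the known cells sum to 120, so (3,3) = 18.
From main diagonal, 138 − (51 + 18 + 33) gives (2,2) = 36.
Using row 1: 51 + 30 + 15 + ? → (1,4) = 138 − 96 = 42.
The remaining cell in row 2 is (2,4) = 138 − 114 = 24.
From column 2, 138 − (30 + 36 + 45) gives (3,2) = 27.
The remaining cell in column 4 is (3,4) = 138 − 99 = 39.

39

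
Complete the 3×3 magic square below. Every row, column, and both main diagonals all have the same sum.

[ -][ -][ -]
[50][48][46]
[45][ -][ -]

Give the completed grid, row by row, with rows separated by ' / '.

Row 2 is already complete: 50 + 48 + 46 = 144, so that is the magic constant.
The remaining cell in column 1 is (1,1) = 144 − 95 = 49.
The remaining cell in main diagonal is (3,3) = 144 − 97 = 47.
From anti-diagonal, 144 − (48 + 45) gives (1,3) = 51.
Row 1 must total 144; the given cells sum to 100, so (1,2) = 44.
From row 3, 144 − (45 + 47) gives (3,2) = 52.

49 44 51 / 50 48 46 / 45 52 47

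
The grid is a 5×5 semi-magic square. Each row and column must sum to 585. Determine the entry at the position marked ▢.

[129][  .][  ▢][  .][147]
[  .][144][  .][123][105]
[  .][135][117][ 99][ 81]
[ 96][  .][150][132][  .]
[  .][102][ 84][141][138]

108

Row 3: 135 + 117 + 99 + 81 + ? = 585, so (3,1) = 153.
Row 5: 102 + 84 + 141 + 138 + ? = 585, so (5,1) = 120.
Column 1 needs 585; the known cells sum to 498, so (2,1) = 87.
Column 4: 123 + 99 + 132 + 141 + ? = 585, so (1,4) = 90.
The remaining cell in column 5 is (4,5) = 585 − 471 = 114.
Row 2: 87 + 144 + 123 + 105 + ? = 585, so (2,3) = 126.
Row 4 must total 585; the given cells sum to 492, so (4,2) = 93.
Using column 2: 144 + 135 + 93 + 102 + ? → (1,2) = 585 − 474 = 111.
The remaining cell in column 3 is (1,3) = 585 − 477 = 108.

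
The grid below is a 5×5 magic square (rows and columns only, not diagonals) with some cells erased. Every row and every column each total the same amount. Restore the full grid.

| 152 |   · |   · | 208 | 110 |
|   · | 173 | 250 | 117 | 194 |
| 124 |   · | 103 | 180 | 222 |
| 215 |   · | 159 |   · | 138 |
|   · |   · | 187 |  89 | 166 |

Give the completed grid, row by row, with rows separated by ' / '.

Column 5 is already complete: 110 + 194 + 222 + 138 + 166 = 830, so that is the magic constant.
Row 2: 173 + 250 + 117 + 194 + ? = 830, so (2,1) = 96.
The remaining cell in row 3 is (3,2) = 830 − 629 = 201.
From column 1, 830 − (152 + 96 + 124 + 215) gives (5,1) = 243.
The remaining cell in column 3 is (1,3) = 830 − 699 = 131.
The remaining cell in column 4 is (4,4) = 830 − 594 = 236.
Row 1 must total 830; the given cells sum to 601, so (1,2) = 229.
Using row 4: 215 + 159 + 236 + 138 + ? → (4,2) = 830 − 748 = 82.
The remaining cell in row 5 is (5,2) = 830 − 685 = 145.

152 229 131 208 110 / 96 173 250 117 194 / 124 201 103 180 222 / 215 82 159 236 138 / 243 145 187 89 166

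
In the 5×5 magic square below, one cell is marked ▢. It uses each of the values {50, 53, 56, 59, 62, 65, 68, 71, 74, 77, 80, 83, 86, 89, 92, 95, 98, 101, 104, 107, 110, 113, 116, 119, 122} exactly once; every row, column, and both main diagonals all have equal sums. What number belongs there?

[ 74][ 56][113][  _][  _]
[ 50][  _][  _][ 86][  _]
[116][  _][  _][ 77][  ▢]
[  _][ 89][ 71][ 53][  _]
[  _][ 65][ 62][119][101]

59

The 25 entries sum to 2150, so each line sums to 2150/5 = 430.
The remaining cell in row 5 is (5,1) = 430 − 347 = 83.
Column 1 needs 430; the known cells sum to 323, so (4,1) = 107.
Using column 4: 86 + 77 + 53 + 119 + ? → (1,4) = 430 − 335 = 95.
Row 1: 74 + 56 + 113 + 95 + ? = 430, so (1,5) = 92.
The remaining cell in row 4 is (4,5) = 430 − 320 = 110.
Using anti-diagonal: 92 + 86 + 89 + 83 + ? → (3,3) = 430 − 350 = 80.
The remaining cell in column 3 is (2,3) = 430 − 326 = 104.
From main diagonal, 430 − (74 + 80 + 53 + 101) gives (2,2) = 122.
Row 2 must total 430; the given cells sum to 362, so (2,5) = 68.
Column 2: 56 + 122 + 89 + 65 + ? = 430, so (3,2) = 98.
Column 5 needs 430; the known cells sum to 371, so (3,5) = 59.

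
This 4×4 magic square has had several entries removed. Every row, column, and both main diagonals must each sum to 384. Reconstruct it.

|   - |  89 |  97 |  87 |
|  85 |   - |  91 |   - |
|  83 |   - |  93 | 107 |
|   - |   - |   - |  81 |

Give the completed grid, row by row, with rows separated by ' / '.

The remaining cell in row 1 is (1,1) = 384 − 273 = 111.
The remaining cell in row 3 is (3,2) = 384 − 283 = 101.
Column 1: 111 + 85 + 83 + ? = 384, so (4,1) = 105.
Column 3: 97 + 91 + 93 + ? = 384, so (4,3) = 103.
Column 4 needs 384; the known cells sum to 275, so (2,4) = 109.
The remaining cell in main diagonal is (2,2) = 384 − 285 = 99.
Row 4: 105 + 103 + 81 + ? = 384, so (4,2) = 95.

111 89 97 87 / 85 99 91 109 / 83 101 93 107 / 105 95 103 81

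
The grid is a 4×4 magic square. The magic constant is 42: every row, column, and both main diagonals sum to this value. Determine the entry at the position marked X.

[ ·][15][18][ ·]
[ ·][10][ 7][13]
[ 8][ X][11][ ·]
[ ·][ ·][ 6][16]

Row 2 needs 42; the known cells sum to 30, so (2,1) = 12.
Main diagonal: 10 + 11 + 16 + ? = 42, so (1,1) = 5.
Row 1 must total 42; the given cells sum to 38, so (1,4) = 4.
The remaining cell in column 1 is (4,1) = 42 − 25 = 17.
The remaining cell in column 4 is (3,4) = 42 − 33 = 9.
Using anti-diagonal: 4 + 7 + 17 + ? → (3,2) = 42 − 28 = 14.

14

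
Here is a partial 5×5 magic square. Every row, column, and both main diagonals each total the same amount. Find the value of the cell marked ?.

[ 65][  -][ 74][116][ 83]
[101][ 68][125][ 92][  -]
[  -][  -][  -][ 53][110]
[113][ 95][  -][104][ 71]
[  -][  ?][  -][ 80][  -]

Column 4 is complete and sums to 445; that is the magic constant.
Row 1 needs 445; the known cells sum to 338, so (1,2) = 107.
Row 2 needs 445; the known cells sum to 386, so (2,5) = 59.
Row 4: 113 + 95 + 104 + 71 + ? = 445, so (4,3) = 62.
Column 5 needs 445; the known cells sum to 323, so (5,5) = 122.
From main diagonal, 445 − (65 + 68 + 104 + 122) gives (3,3) = 86.
Anti-diagonal needs 445; the known cells sum to 356, so (5,1) = 89.
From column 1, 445 − (65 + 101 + 113 + 89) gives (3,1) = 77.
From column 3, 445 − (74 + 125 + 86 + 62) gives (5,3) = 98.
Row 3 needs 445; the known cells sum to 326, so (3,2) = 119.
Row 5 needs 445; the known cells sum to 389, so (5,2) = 56.

56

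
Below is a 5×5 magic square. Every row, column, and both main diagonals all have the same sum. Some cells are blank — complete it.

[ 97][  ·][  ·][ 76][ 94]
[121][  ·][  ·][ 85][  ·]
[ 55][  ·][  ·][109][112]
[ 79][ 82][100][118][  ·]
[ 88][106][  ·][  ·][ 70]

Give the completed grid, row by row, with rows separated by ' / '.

97 115 58 76 94 / 121 64 67 85 103 / 55 73 91 109 112 / 79 82 100 118 61 / 88 106 124 52 70

Column 1 is already complete: 97 + 121 + 55 + 79 + 88 = 440, so that is the magic constant.
The remaining cell in row 4 is (4,5) = 440 − 379 = 61.
Column 4: 76 + 85 + 109 + 118 + ? = 440, so (5,4) = 52.
Column 5 needs 440; the known cells sum to 337, so (2,5) = 103.
Using anti-diagonal: 94 + 85 + 82 + 88 + ? → (3,3) = 440 − 349 = 91.
Row 3: 55 + 91 + 109 + 112 + ? = 440, so (3,2) = 73.
Row 5 must total 440; the given cells sum to 316, so (5,3) = 124.
Main diagonal needs 440; the known cells sum to 376, so (2,2) = 64.
The remaining cell in row 2 is (2,3) = 440 − 373 = 67.
Using column 2: 64 + 73 + 82 + 106 + ? → (1,2) = 440 − 325 = 115.
Column 3 needs 440; the known cells sum to 382, so (1,3) = 58.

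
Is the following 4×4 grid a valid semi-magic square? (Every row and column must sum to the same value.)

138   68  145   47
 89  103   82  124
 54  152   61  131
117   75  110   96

Row 1: 138 + 68 + 145 + 47 = 398.
Row 2: 89 + 103 + 82 + 124 = 398.
Row 3: 54 + 152 + 61 + 131 = 398.
Row 4: 117 + 75 + 110 + 96 = 398.
Column 1: 138 + 89 + 54 + 117 = 398.
Column 2: 68 + 103 + 152 + 75 = 398.
Column 3: 145 + 82 + 61 + 110 = 398.
Column 4: 47 + 124 + 131 + 96 = 398.
All lines sum to 398.

Yes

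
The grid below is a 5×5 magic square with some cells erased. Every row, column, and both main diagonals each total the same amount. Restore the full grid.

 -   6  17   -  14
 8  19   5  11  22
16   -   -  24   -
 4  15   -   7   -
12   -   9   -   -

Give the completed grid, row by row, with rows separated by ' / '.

Row 2 is already complete: 8 + 19 + 5 + 11 + 22 = 65, so that is the magic constant.
Using column 1: 8 + 16 + 4 + 12 + ? → (1,1) = 65 − 40 = 25.
Anti-diagonal: 14 + 11 + 15 + 12 + ? = 65, so (3,3) = 13.
Row 1: 25 + 6 + 17 + 14 + ? = 65, so (1,4) = 3.
Using column 3: 17 + 5 + 13 + 9 + ? → (4,3) = 65 − 44 = 21.
The remaining cell in column 4 is (5,4) = 65 − 45 = 20.
Main diagonal: 25 + 19 + 13 + 7 + ? = 65, so (5,5) = 1.
Row 4: 4 + 15 + 21 + 7 + ? = 65, so (4,5) = 18.
Row 5 needs 65; the known cells sum to 42, so (5,2) = 23.
The remaining cell in column 2 is (3,2) = 65 − 63 = 2.
From column 5, 65 − (14 + 22 + 18 + 1) gives (3,5) = 10.

25 6 17 3 14 / 8 19 5 11 22 / 16 2 13 24 10 / 4 15 21 7 18 / 12 23 9 20 1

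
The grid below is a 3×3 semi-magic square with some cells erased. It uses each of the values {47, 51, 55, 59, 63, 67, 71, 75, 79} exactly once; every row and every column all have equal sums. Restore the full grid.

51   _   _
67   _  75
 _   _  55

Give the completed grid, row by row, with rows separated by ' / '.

51 79 59 / 67 47 75 / 71 63 55

The 9 entries sum to 567, so each line sums to 567/3 = 189.
Row 2 needs 189; the known cells sum to 142, so (2,2) = 47.
Column 1 needs 189; the known cells sum to 118, so (3,1) = 71.
Column 3: 75 + 55 + ? = 189, so (1,3) = 59.
Row 1 needs 189; the known cells sum to 110, so (1,2) = 79.
Row 3: 71 + 55 + ? = 189, so (3,2) = 63.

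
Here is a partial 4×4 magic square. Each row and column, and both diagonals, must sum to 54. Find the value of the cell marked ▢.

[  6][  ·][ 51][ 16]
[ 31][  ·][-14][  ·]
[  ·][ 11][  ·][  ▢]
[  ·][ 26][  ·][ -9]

Row 1: 6 + 51 + 16 + ? = 54, so (1,2) = -19.
Column 2: -19 + 11 + 26 + ? = 54, so (2,2) = 36.
Main diagonal needs 54; the known cells sum to 33, so (3,3) = 21.
Anti-diagonal needs 54; the known cells sum to 13, so (4,1) = 41.
Row 2 needs 54; the known cells sum to 53, so (2,4) = 1.
The remaining cell in row 4 is (4,3) = 54 − 58 = -4.
From column 1, 54 − (6 + 31 + 41) gives (3,1) = -24.
The remaining cell in column 4 is (3,4) = 54 − 8 = 46.

46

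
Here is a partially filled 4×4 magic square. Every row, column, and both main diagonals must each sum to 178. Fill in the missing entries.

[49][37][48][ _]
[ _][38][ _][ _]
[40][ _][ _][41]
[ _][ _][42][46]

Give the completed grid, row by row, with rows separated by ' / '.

49 37 48 44 / 50 38 43 47 / 40 52 45 41 / 39 51 42 46

Row 1 needs 178; the known cells sum to 134, so (1,4) = 44.
Using column 4: 44 + 41 + 46 + ? → (2,4) = 178 − 131 = 47.
From main diagonal, 178 − (49 + 38 + 46) gives (3,3) = 45.
Row 3: 40 + 45 + 41 + ? = 178, so (3,2) = 52.
Column 2: 37 + 38 + 52 + ? = 178, so (4,2) = 51.
Column 3 needs 178; the known cells sum to 135, so (2,3) = 43.
The remaining cell in anti-diagonal is (4,1) = 178 − 139 = 39.
From row 2, 178 − (38 + 43 + 47) gives (2,1) = 50.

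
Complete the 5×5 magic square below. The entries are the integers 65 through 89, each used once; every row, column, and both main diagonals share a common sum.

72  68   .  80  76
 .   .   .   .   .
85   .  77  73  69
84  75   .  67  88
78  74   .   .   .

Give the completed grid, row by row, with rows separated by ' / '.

The entries are 65 through 89, which sum to 1925, so each line sums to 1925/5 = 385.
Row 1 needs 385; the known cells sum to 296, so (1,3) = 89.
Row 3: 85 + 77 + 73 + 69 + ? = 385, so (3,2) = 81.
Using row 4: 84 + 75 + 67 + 88 + ? → (4,3) = 385 − 314 = 71.
Using column 1: 72 + 85 + 84 + 78 + ? → (2,1) = 385 − 319 = 66.
Using column 2: 68 + 81 + 75 + 74 + ? → (2,2) = 385 − 298 = 87.
Main diagonal: 72 + 87 + 77 + 67 + ? = 385, so (5,5) = 82.
Anti-diagonal needs 385; the known cells sum to 306, so (2,4) = 79.
Column 4 must total 385; the given cells sum to 299, so (5,4) = 86.
Using column 5: 76 + 69 + 88 + 82 + ? → (2,5) = 385 − 315 = 70.
The remaining cell in row 2 is (2,3) = 385 − 302 = 83.
Row 5 needs 385; the known cells sum to 320, so (5,3) = 65.

72 68 89 80 76 / 66 87 83 79 70 / 85 81 77 73 69 / 84 75 71 67 88 / 78 74 65 86 82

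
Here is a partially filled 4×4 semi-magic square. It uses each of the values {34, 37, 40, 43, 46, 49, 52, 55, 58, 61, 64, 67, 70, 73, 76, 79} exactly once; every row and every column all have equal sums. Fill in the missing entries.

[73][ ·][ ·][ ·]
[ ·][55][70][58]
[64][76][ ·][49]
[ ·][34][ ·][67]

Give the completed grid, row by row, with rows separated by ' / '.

73 61 40 52 / 43 55 70 58 / 64 76 37 49 / 46 34 79 67

The 16 entries sum to 904, so each line sums to 904/4 = 226.
From row 2, 226 − (55 + 70 + 58) gives (2,1) = 43.
Row 3 must total 226; the given cells sum to 189, so (3,3) = 37.
Column 1 must total 226; the given cells sum to 180, so (4,1) = 46.
From column 2, 226 − (55 + 76 + 34) gives (1,2) = 61.
Column 4: 58 + 49 + 67 + ? = 226, so (1,4) = 52.
From row 1, 226 − (73 + 61 + 52) gives (1,3) = 40.
Using row 4: 46 + 34 + 67 + ? → (4,3) = 226 − 147 = 79.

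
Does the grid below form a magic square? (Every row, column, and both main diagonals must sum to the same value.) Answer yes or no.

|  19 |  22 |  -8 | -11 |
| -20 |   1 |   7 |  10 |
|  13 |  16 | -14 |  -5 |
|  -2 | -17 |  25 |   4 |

No — column 2 sums to 22 but column 4 sums to -2.

Row 1: 19 + 22 + (-8) + (-11) = 22.
Row 2: -20 + 1 + 7 + 10 = -2.
Row 3: 13 + 16 + (-14) + (-5) = 10.
Row 4: -2 + (-17) + 25 + 4 = 10.
Column 1: 19 + (-20) + 13 + (-2) = 10.
Column 2: 22 + 1 + 16 + (-17) = 22.
Column 3: -8 + 7 + (-14) + 25 = 10.
Column 4: -11 + 10 + (-5) + 4 = -2.
Main diagonal: 19 + 1 + (-14) + 4 = 10.
Anti-diagonal: -11 + 7 + 16 + (-2) = 10.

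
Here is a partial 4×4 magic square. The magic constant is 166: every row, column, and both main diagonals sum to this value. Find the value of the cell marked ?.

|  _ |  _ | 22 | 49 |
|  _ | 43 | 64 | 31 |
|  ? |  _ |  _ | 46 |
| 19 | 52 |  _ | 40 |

Using row 2: 43 + 64 + 31 + ? → (2,1) = 166 − 138 = 28.
Row 4: 19 + 52 + 40 + ? = 166, so (4,3) = 55.
Column 3 needs 166; the known cells sum to 141, so (3,3) = 25.
The remaining cell in main diagonal is (1,1) = 166 − 108 = 58.
Using anti-diagonal: 49 + 64 + 19 + ? → (3,2) = 166 − 132 = 34.
Row 1 needs 166; the known cells sum to 129, so (1,2) = 37.
The remaining cell in row 3 is (3,1) = 166 − 105 = 61.

61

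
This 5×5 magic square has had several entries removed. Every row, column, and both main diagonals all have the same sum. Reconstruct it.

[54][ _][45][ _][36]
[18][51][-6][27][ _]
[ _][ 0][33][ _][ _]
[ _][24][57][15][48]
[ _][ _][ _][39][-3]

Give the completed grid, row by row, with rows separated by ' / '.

Main diagonal is already complete: 54 + 51 + 33 + 15 + -3 = 150, so that is the magic constant.
Row 2: 18 + 51 + (-6) + 27 + ? = 150, so (2,5) = 60.
Row 4 must total 150; the given cells sum to 144, so (4,1) = 6.
Column 3 must total 150; the given cells sum to 129, so (5,3) = 21.
Column 5 needs 150; the known cells sum to 141, so (3,5) = 9.
Anti-diagonal needs 150; the known cells sum to 120, so (5,1) = 30.
Row 5 must total 150; the given cells sum to 87, so (5,2) = 63.
Column 1: 54 + 18 + 6 + 30 + ? = 150, so (3,1) = 42.
The remaining cell in column 2 is (1,2) = 150 − 138 = 12.
Row 1 must total 150; the given cells sum to 147, so (1,4) = 3.
Row 3 must total 150; the given cells sum to 84, so (3,4) = 66.

54 12 45 3 36 / 18 51 -6 27 60 / 42 0 33 66 9 / 6 24 57 15 48 / 30 63 21 39 -3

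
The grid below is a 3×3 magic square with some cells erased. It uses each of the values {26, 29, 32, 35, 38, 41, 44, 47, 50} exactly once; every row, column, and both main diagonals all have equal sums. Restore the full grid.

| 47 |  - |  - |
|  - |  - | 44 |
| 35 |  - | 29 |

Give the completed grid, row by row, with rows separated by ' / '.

47 26 41 / 32 38 44 / 35 50 29

The 9 entries sum to 342, so each line sums to 342/3 = 114.
Row 3 needs 114; the known cells sum to 64, so (3,2) = 50.
The remaining cell in column 1 is (2,1) = 114 − 82 = 32.
The remaining cell in column 3 is (1,3) = 114 − 73 = 41.
Main diagonal must total 114; the given cells sum to 76, so (2,2) = 38.
Row 1: 47 + 41 + ? = 114, so (1,2) = 26.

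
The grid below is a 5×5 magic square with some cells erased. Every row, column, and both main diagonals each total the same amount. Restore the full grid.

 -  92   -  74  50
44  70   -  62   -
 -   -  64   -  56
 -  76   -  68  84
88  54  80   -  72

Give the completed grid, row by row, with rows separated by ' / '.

Anti-diagonal is already complete: 50 + 62 + 64 + 76 + 88 = 340, so that is the magic constant.
Row 5 needs 340; the known cells sum to 294, so (5,4) = 46.
The remaining cell in column 2 is (3,2) = 340 − 292 = 48.
Column 4 needs 340; the known cells sum to 250, so (3,4) = 90.
Column 5 must total 340; the given cells sum to 262, so (2,5) = 78.
From main diagonal, 340 − (70 + 64 + 68 + 72) gives (1,1) = 66.
Using row 1: 66 + 92 + 74 + 50 + ? → (1,3) = 340 − 282 = 58.
From row 2, 340 − (44 + 70 + 62 + 78) gives (2,3) = 86.
Row 3 must total 340; the given cells sum to 258, so (3,1) = 82.
From column 1, 340 − (66 + 44 + 82 + 88) gives (4,1) = 60.
The remaining cell in column 3 is (4,3) = 340 − 288 = 52.

66 92 58 74 50 / 44 70 86 62 78 / 82 48 64 90 56 / 60 76 52 68 84 / 88 54 80 46 72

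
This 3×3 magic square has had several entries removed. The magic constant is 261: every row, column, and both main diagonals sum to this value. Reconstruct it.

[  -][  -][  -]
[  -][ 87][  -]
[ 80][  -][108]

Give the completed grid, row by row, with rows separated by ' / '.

Row 3 needs 261; the known cells sum to 188, so (3,2) = 73.
The remaining cell in column 2 is (1,2) = 261 − 160 = 101.
Main diagonal needs 261; the known cells sum to 195, so (1,1) = 66.
Anti-diagonal must total 261; the given cells sum to 167, so (1,3) = 94.
Column 1: 66 + 80 + ? = 261, so (2,1) = 115.
Column 3: 94 + 108 + ? = 261, so (2,3) = 59.

66 101 94 / 115 87 59 / 80 73 108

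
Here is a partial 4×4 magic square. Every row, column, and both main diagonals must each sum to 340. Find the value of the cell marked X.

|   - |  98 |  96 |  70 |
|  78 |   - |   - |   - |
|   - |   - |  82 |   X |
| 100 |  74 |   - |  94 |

92

Using row 1: 98 + 96 + 70 + ? → (1,1) = 340 − 264 = 76.
Using row 4: 100 + 74 + 94 + ? → (4,3) = 340 − 268 = 72.
Using column 1: 76 + 78 + 100 + ? → (3,1) = 340 − 254 = 86.
Using column 3: 96 + 82 + 72 + ? → (2,3) = 340 − 250 = 90.
Main diagonal must total 340; the given cells sum to 252, so (2,2) = 88.
Anti-diagonal: 70 + 90 + 100 + ? = 340, so (3,2) = 80.
Row 2 must total 340; the given cells sum to 256, so (2,4) = 84.
From row 3, 340 − (86 + 80 + 82) gives (3,4) = 92.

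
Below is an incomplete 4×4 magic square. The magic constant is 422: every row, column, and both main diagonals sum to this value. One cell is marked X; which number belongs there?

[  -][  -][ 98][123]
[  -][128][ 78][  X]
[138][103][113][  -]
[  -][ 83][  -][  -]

Row 3: 138 + 103 + 113 + ? = 422, so (3,4) = 68.
The remaining cell in column 2 is (1,2) = 422 − 314 = 108.
Column 3: 98 + 78 + 113 + ? = 422, so (4,3) = 133.
From anti-diagonal, 422 − (123 + 78 + 103) gives (4,1) = 118.
Using row 1: 108 + 98 + 123 + ? → (1,1) = 422 − 329 = 93.
The remaining cell in row 4 is (4,4) = 422 − 334 = 88.
From column 1, 422 − (93 + 138 + 118) gives (2,1) = 73.
Using column 4: 123 + 68 + 88 + ? → (2,4) = 422 − 279 = 143.

143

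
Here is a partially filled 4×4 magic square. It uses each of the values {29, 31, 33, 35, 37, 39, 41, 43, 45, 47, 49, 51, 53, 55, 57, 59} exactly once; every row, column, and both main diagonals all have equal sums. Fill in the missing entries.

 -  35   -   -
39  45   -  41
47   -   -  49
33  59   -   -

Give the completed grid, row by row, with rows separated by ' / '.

57 35 29 55 / 39 45 51 41 / 47 37 43 49 / 33 59 53 31

The 16 entries sum to 704, so each line sums to 704/4 = 176.
The remaining cell in row 2 is (2,3) = 176 − 125 = 51.
From column 1, 176 − (39 + 47 + 33) gives (1,1) = 57.
Column 2 must total 176; the given cells sum to 139, so (3,2) = 37.
From anti-diagonal, 176 − (51 + 37 + 33) gives (1,4) = 55.
Row 1: 57 + 35 + 55 + ? = 176, so (1,3) = 29.
The remaining cell in row 3 is (3,3) = 176 − 133 = 43.
From column 3, 176 − (29 + 51 + 43) gives (4,3) = 53.
From column 4, 176 − (55 + 41 + 49) gives (4,4) = 31.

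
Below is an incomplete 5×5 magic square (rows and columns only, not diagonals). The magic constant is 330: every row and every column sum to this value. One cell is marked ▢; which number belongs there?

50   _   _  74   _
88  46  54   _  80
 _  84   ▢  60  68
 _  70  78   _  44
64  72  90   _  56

42

Using row 2: 88 + 46 + 54 + 80 + ? → (2,4) = 330 − 268 = 62.
Using row 5: 64 + 72 + 90 + 56 + ? → (5,4) = 330 − 282 = 48.
Column 2: 46 + 84 + 70 + 72 + ? = 330, so (1,2) = 58.
Column 4 must total 330; the given cells sum to 244, so (4,4) = 86.
Column 5 needs 330; the known cells sum to 248, so (1,5) = 82.
Row 1 needs 330; the known cells sum to 264, so (1,3) = 66.
Row 4 needs 330; the known cells sum to 278, so (4,1) = 52.
Using column 1: 50 + 88 + 52 + 64 + ? → (3,1) = 330 − 254 = 76.
Column 3 must total 330; the given cells sum to 288, so (3,3) = 42.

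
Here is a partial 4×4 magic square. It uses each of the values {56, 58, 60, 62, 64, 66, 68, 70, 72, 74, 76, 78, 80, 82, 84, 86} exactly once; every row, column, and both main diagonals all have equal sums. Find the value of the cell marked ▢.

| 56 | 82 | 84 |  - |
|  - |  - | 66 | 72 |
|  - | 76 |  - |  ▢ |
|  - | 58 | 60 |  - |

The 16 entries sum to 1136, so each line sums to 1136/4 = 284.
Row 1: 56 + 82 + 84 + ? = 284, so (1,4) = 62.
Using column 2: 82 + 76 + 58 + ? → (2,2) = 284 − 216 = 68.
Column 3: 84 + 66 + 60 + ? = 284, so (3,3) = 74.
From main diagonal, 284 − (56 + 68 + 74) gives (4,4) = 86.
Using anti-diagonal: 62 + 66 + 76 + ? → (4,1) = 284 − 204 = 80.
Row 2 must total 284; the given cells sum to 206, so (2,1) = 78.
Using column 1: 56 + 78 + 80 + ? → (3,1) = 284 − 214 = 70.
Column 4 needs 284; the known cells sum to 220, so (3,4) = 64.

64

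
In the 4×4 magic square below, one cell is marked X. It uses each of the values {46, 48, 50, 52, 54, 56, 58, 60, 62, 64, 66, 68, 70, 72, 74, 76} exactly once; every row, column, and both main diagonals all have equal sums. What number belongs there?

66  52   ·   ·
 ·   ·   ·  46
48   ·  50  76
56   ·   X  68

The 16 entries sum to 976, so each line sums to 976/4 = 244.
From row 3, 244 − (48 + 50 + 76) gives (3,2) = 70.
Using column 1: 66 + 48 + 56 + ? → (2,1) = 244 − 170 = 74.
Using column 4: 46 + 76 + 68 + ? → (1,4) = 244 − 190 = 54.
Using main diagonal: 66 + 50 + 68 + ? → (2,2) = 244 − 184 = 60.
From anti-diagonal, 244 − (54 + 70 + 56) gives (2,3) = 64.
The remaining cell in row 1 is (1,3) = 244 − 172 = 72.
The remaining cell in column 2 is (4,2) = 244 − 182 = 62.
The remaining cell in column 3 is (4,3) = 244 − 186 = 58.

58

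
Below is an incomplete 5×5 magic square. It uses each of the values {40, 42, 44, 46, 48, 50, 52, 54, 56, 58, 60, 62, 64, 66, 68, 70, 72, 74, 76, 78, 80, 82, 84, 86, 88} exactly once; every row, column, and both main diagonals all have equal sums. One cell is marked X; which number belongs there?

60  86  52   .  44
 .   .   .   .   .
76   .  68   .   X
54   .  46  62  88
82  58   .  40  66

The 25 entries sum to 1600, so each line sums to 1600/5 = 320.
From row 1, 320 − (60 + 86 + 52 + 44) gives (1,4) = 78.
Row 4 needs 320; the known cells sum to 250, so (4,2) = 70.
Row 5 needs 320; the known cells sum to 246, so (5,3) = 74.
Column 1 must total 320; the given cells sum to 272, so (2,1) = 48.
From column 3, 320 − (52 + 68 + 46 + 74) gives (2,3) = 80.
Using main diagonal: 60 + 68 + 62 + 66 + ? → (2,2) = 320 − 256 = 64.
Anti-diagonal: 44 + 68 + 70 + 82 + ? = 320, so (2,4) = 56.
Row 2 must total 320; the given cells sum to 248, so (2,5) = 72.
The remaining cell in column 2 is (3,2) = 320 − 278 = 42.
Column 4 needs 320; the known cells sum to 236, so (3,4) = 84.
Column 5 needs 320; the known cells sum to 270, so (3,5) = 50.

50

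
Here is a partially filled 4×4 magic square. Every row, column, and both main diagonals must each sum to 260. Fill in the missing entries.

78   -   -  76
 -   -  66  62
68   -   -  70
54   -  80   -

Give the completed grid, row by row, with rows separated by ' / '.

Column 1 must total 260; the given cells sum to 200, so (2,1) = 60.
Column 4 needs 260; the known cells sum to 208, so (4,4) = 52.
Anti-diagonal needs 260; the known cells sum to 196, so (3,2) = 64.
From row 2, 260 − (60 + 66 + 62) gives (2,2) = 72.
The remaining cell in row 3 is (3,3) = 260 − 202 = 58.
Row 4 must total 260; the given cells sum to 186, so (4,2) = 74.
Column 2 needs 260; the known cells sum to 210, so (1,2) = 50.
Using column 3: 66 + 58 + 80 + ? → (1,3) = 260 − 204 = 56.

78 50 56 76 / 60 72 66 62 / 68 64 58 70 / 54 74 80 52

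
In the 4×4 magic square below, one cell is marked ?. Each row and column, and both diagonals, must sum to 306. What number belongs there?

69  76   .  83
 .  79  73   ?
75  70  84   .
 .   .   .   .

Using row 1: 69 + 76 + 83 + ? → (1,3) = 306 − 228 = 78.
The remaining cell in row 3 is (3,4) = 306 − 229 = 77.
From column 2, 306 − (76 + 79 + 70) gives (4,2) = 81.
Using column 3: 78 + 73 + 84 + ? → (4,3) = 306 − 235 = 71.
Using main diagonal: 69 + 79 + 84 + ? → (4,4) = 306 − 232 = 74.
Anti-diagonal needs 306; the known cells sum to 226, so (4,1) = 80.
Column 1: 69 + 75 + 80 + ? = 306, so (2,1) = 82.
Column 4 needs 306; the known cells sum to 234, so (2,4) = 72.

72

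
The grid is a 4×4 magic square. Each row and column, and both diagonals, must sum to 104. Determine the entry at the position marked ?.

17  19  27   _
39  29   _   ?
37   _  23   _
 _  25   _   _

15

The remaining cell in row 1 is (1,4) = 104 − 63 = 41.
Column 1: 17 + 39 + 37 + ? = 104, so (4,1) = 11.
Column 2 must total 104; the given cells sum to 73, so (3,2) = 31.
Main diagonal must total 104; the given cells sum to 69, so (4,4) = 35.
Anti-diagonal: 41 + 31 + 11 + ? = 104, so (2,3) = 21.
Row 2 must total 104; the given cells sum to 89, so (2,4) = 15.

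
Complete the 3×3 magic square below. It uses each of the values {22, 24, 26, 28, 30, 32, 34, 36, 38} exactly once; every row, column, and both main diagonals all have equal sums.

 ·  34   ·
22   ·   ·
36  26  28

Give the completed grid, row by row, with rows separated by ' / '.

The 9 entries sum to 270, so each line sums to 270/3 = 90.
Column 1 must total 90; the given cells sum to 58, so (1,1) = 32.
Column 2: 34 + 26 + ? = 90, so (2,2) = 30.
Using anti-diagonal: 30 + 36 + ? → (1,3) = 90 − 66 = 24.
Row 2 needs 90; the known cells sum to 52, so (2,3) = 38.

32 34 24 / 22 30 38 / 36 26 28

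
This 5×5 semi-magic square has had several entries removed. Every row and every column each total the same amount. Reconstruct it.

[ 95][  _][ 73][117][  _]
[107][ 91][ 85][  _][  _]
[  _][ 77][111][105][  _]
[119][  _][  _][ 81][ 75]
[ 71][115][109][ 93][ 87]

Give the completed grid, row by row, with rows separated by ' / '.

95 89 73 117 101 / 107 91 85 79 113 / 83 77 111 105 99 / 119 103 97 81 75 / 71 115 109 93 87

Row 5 is already complete: 71 + 115 + 109 + 93 + 87 = 475, so that is the magic constant.
Column 1: 95 + 107 + 119 + 71 + ? = 475, so (3,1) = 83.
Column 3 must total 475; the given cells sum to 378, so (4,3) = 97.
The remaining cell in column 4 is (2,4) = 475 − 396 = 79.
From row 2, 475 − (107 + 91 + 85 + 79) gives (2,5) = 113.
Row 3: 83 + 77 + 111 + 105 + ? = 475, so (3,5) = 99.
Using row 4: 119 + 97 + 81 + 75 + ? → (4,2) = 475 − 372 = 103.
From column 2, 475 − (91 + 77 + 103 + 115) gives (1,2) = 89.
Column 5 needs 475; the known cells sum to 374, so (1,5) = 101.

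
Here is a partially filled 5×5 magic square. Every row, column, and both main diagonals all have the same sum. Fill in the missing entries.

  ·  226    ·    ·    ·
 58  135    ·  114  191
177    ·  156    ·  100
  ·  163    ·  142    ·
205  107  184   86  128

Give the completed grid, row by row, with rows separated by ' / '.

149 226 93 170 72 / 58 135 212 114 191 / 177 79 156 198 100 / 121 163 65 142 219 / 205 107 184 86 128

Row 5 is already complete: 205 + 107 + 184 + 86 + 128 = 710, so that is the magic constant.
From row 2, 710 − (58 + 135 + 114 + 191) gives (2,3) = 212.
Column 2 needs 710; the known cells sum to 631, so (3,2) = 79.
Using main diagonal: 135 + 156 + 142 + 128 + ? → (1,1) = 710 − 561 = 149.
From anti-diagonal, 710 − (114 + 156 + 163 + 205) gives (1,5) = 72.
From row 3, 710 − (177 + 79 + 156 + 100) gives (3,4) = 198.
Column 1: 149 + 58 + 177 + 205 + ? = 710, so (4,1) = 121.
From column 4, 710 − (114 + 198 + 142 + 86) gives (1,4) = 170.
Column 5 needs 710; the known cells sum to 491, so (4,5) = 219.
Row 1 must total 710; the given cells sum to 617, so (1,3) = 93.
Using row 4: 121 + 163 + 142 + 219 + ? → (4,3) = 710 − 645 = 65.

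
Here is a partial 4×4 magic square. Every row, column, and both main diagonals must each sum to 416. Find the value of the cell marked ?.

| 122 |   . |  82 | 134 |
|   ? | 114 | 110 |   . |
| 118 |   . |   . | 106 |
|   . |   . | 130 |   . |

The remaining cell in row 1 is (1,2) = 416 − 338 = 78.
Column 3: 82 + 110 + 130 + ? = 416, so (3,3) = 94.
Main diagonal must total 416; the given cells sum to 330, so (4,4) = 86.
Row 3 must total 416; the given cells sum to 318, so (3,2) = 98.
Column 2 must total 416; the given cells sum to 290, so (4,2) = 126.
Column 4: 134 + 106 + 86 + ? = 416, so (2,4) = 90.
Anti-diagonal must total 416; the given cells sum to 342, so (4,1) = 74.
Row 2 needs 416; the known cells sum to 314, so (2,1) = 102.

102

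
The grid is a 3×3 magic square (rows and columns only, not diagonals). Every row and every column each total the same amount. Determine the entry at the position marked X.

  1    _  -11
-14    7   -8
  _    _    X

4

Row 2 is complete and sums to -15; that is the magic constant.
Row 1 needs -15; the known cells sum to -10, so (1,2) = -5.
The remaining cell in column 1 is (3,1) = -15 − (-13) = -2.
The remaining cell in column 2 is (3,2) = -15 − 2 = -17.
Column 3: -11 + (-8) + ? = -15, so (3,3) = 4.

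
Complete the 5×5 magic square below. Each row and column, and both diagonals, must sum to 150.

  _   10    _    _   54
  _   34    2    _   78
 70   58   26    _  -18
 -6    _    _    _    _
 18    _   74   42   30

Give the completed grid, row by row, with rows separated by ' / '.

Using row 3: 70 + 58 + 26 + (-18) + ? → (3,4) = 150 − 136 = 14.
The remaining cell in row 5 is (5,2) = 150 − 164 = -14.
Column 2: 10 + 34 + 58 + (-14) + ? = 150, so (4,2) = 62.
Using column 5: 54 + 78 + (-18) + 30 + ? → (4,5) = 150 − 144 = 6.
From anti-diagonal, 150 − (54 + 26 + 62 + 18) gives (2,4) = -10.
Using row 2: 34 + 2 + (-10) + 78 + ? → (2,1) = 150 − 104 = 46.
Using column 1: 46 + 70 + (-6) + 18 + ? → (1,1) = 150 − 128 = 22.
Main diagonal: 22 + 34 + 26 + 30 + ? = 150, so (4,4) = 38.
Row 4: -6 + 62 + 38 + 6 + ? = 150, so (4,3) = 50.
Column 3: 2 + 26 + 50 + 74 + ? = 150, so (1,3) = -2.
Column 4: -10 + 14 + 38 + 42 + ? = 150, so (1,4) = 66.

22 10 -2 66 54 / 46 34 2 -10 78 / 70 58 26 14 -18 / -6 62 50 38 6 / 18 -14 74 42 30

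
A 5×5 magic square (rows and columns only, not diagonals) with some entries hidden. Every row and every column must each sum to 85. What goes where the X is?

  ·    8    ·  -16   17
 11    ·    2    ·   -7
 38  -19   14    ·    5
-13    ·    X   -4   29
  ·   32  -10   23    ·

53

Using row 3: 38 + (-19) + 14 + 5 + ? → (3,4) = 85 − 38 = 47.
Column 4 must total 85; the given cells sum to 50, so (2,4) = 35.
Column 5: 17 + (-7) + 5 + 29 + ? = 85, so (5,5) = 41.
From row 2, 85 − (11 + 2 + 35 + (-7)) gives (2,2) = 44.
Row 5 must total 85; the given cells sum to 86, so (5,1) = -1.
Column 1 must total 85; the given cells sum to 35, so (1,1) = 50.
Column 2 needs 85; the known cells sum to 65, so (4,2) = 20.
Row 1 needs 85; the known cells sum to 59, so (1,3) = 26.
Row 4: -13 + 20 + (-4) + 29 + ? = 85, so (4,3) = 53.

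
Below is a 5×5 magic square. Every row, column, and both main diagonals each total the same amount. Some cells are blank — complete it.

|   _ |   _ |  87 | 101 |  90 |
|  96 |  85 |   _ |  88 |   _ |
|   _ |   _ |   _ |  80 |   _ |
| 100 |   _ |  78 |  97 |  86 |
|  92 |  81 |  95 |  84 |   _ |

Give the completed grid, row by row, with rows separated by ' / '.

79 93 87 101 90 / 96 85 99 88 82 / 83 102 91 80 94 / 100 89 78 97 86 / 92 81 95 84 98

Column 4 is already complete: 101 + 88 + 80 + 97 + 84 = 450, so that is the magic constant.
Row 4 needs 450; the known cells sum to 361, so (4,2) = 89.
Row 5 needs 450; the known cells sum to 352, so (5,5) = 98.
Anti-diagonal must total 450; the given cells sum to 359, so (3,3) = 91.
Using column 3: 87 + 91 + 78 + 95 + ? → (2,3) = 450 − 351 = 99.
Main diagonal must total 450; the given cells sum to 371, so (1,1) = 79.
Row 1: 79 + 87 + 101 + 90 + ? = 450, so (1,2) = 93.
From row 2, 450 − (96 + 85 + 99 + 88) gives (2,5) = 82.
From column 1, 450 − (79 + 96 + 100 + 92) gives (3,1) = 83.
The remaining cell in column 2 is (3,2) = 450 − 348 = 102.
Using column 5: 90 + 82 + 86 + 98 + ? → (3,5) = 450 − 356 = 94.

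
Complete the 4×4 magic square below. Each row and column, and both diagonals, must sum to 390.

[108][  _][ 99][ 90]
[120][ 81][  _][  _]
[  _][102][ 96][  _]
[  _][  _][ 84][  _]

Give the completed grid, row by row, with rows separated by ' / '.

108 93 99 90 / 120 81 111 78 / 75 102 96 117 / 87 114 84 105

From row 1, 390 − (108 + 99 + 90) gives (1,2) = 93.
Column 2 needs 390; the known cells sum to 276, so (4,2) = 114.
Column 3 must total 390; the given cells sum to 279, so (2,3) = 111.
Main diagonal must total 390; the given cells sum to 285, so (4,4) = 105.
From anti-diagonal, 390 − (90 + 111 + 102) gives (4,1) = 87.
From row 2, 390 − (120 + 81 + 111) gives (2,4) = 78.
Column 1 must total 390; the given cells sum to 315, so (3,1) = 75.
Column 4: 90 + 78 + 105 + ? = 390, so (3,4) = 117.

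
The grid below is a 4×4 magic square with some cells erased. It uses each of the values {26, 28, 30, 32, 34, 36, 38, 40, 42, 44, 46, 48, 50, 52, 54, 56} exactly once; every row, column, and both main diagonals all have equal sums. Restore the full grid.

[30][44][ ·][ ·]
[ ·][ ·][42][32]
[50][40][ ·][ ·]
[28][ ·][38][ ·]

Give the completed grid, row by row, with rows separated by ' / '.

30 44 36 54 / 56 34 42 32 / 50 40 48 26 / 28 46 38 52

The 16 entries sum to 656, so each line sums to 656/4 = 164.
From column 1, 164 − (30 + 50 + 28) gives (2,1) = 56.
From anti-diagonal, 164 − (42 + 40 + 28) gives (1,4) = 54.
From row 1, 164 − (30 + 44 + 54) gives (1,3) = 36.
Row 2: 56 + 42 + 32 + ? = 164, so (2,2) = 34.
Column 2 must total 164; the given cells sum to 118, so (4,2) = 46.
The remaining cell in column 3 is (3,3) = 164 − 116 = 48.
Main diagonal must total 164; the given cells sum to 112, so (4,4) = 52.
Using row 3: 50 + 40 + 48 + ? → (3,4) = 164 − 138 = 26.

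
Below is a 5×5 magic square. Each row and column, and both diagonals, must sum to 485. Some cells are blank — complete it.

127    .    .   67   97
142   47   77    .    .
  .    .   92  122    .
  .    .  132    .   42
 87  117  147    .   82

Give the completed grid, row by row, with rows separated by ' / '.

127 157 37 67 97 / 142 47 77 107 112 / 57 62 92 122 152 / 72 102 132 137 42 / 87 117 147 52 82

From row 5, 485 − (87 + 117 + 147 + 82) gives (5,4) = 52.
Column 3: 77 + 92 + 132 + 147 + ? = 485, so (1,3) = 37.
The remaining cell in main diagonal is (4,4) = 485 − 348 = 137.
Row 1 must total 485; the given cells sum to 328, so (1,2) = 157.
From column 4, 485 − (67 + 122 + 137 + 52) gives (2,4) = 107.
Anti-diagonal: 97 + 107 + 92 + 87 + ? = 485, so (4,2) = 102.
Row 2 must total 485; the given cells sum to 373, so (2,5) = 112.
The remaining cell in row 4 is (4,1) = 485 − 413 = 72.
The remaining cell in column 1 is (3,1) = 485 − 428 = 57.
Column 2 must total 485; the given cells sum to 423, so (3,2) = 62.
Column 5: 97 + 112 + 42 + 82 + ? = 485, so (3,5) = 152.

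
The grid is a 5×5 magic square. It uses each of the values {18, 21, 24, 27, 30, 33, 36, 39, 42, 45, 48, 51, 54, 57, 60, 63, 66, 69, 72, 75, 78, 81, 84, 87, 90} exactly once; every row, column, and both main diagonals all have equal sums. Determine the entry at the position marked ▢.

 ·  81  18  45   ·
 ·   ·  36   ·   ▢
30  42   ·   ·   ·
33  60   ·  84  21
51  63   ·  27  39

75

The 25 entries sum to 1350, so each line sums to 1350/5 = 270.
The remaining cell in row 4 is (4,3) = 270 − 198 = 72.
Row 5 must total 270; the given cells sum to 180, so (5,3) = 90.
Column 2 must total 270; the given cells sum to 246, so (2,2) = 24.
The remaining cell in column 3 is (3,3) = 270 − 216 = 54.
The remaining cell in main diagonal is (1,1) = 270 − 201 = 69.
From row 1, 270 − (69 + 81 + 18 + 45) gives (1,5) = 57.
Column 1: 69 + 30 + 33 + 51 + ? = 270, so (2,1) = 87.
From anti-diagonal, 270 − (57 + 54 + 60 + 51) gives (2,4) = 48.
Row 2: 87 + 24 + 36 + 48 + ? = 270, so (2,5) = 75.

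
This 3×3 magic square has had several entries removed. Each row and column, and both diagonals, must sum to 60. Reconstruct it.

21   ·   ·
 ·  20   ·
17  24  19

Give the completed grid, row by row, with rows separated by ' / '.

21 16 23 / 22 20 18 / 17 24 19

The remaining cell in column 1 is (2,1) = 60 − 38 = 22.
Column 2: 20 + 24 + ? = 60, so (1,2) = 16.
The remaining cell in anti-diagonal is (1,3) = 60 − 37 = 23.
Row 2 needs 60; the known cells sum to 42, so (2,3) = 18.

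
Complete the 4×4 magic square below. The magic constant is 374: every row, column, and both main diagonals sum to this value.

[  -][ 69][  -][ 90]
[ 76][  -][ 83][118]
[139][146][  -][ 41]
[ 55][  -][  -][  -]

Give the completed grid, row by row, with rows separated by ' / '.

Row 2: 76 + 83 + 118 + ? = 374, so (2,2) = 97.
Row 3 must total 374; the given cells sum to 326, so (3,3) = 48.
From column 1, 374 − (76 + 139 + 55) gives (1,1) = 104.
From column 2, 374 − (69 + 97 + 146) gives (4,2) = 62.
Column 4 needs 374; the known cells sum to 249, so (4,4) = 125.
Using row 1: 104 + 69 + 90 + ? → (1,3) = 374 − 263 = 111.
From row 4, 374 − (55 + 62 + 125) gives (4,3) = 132.

104 69 111 90 / 76 97 83 118 / 139 146 48 41 / 55 62 132 125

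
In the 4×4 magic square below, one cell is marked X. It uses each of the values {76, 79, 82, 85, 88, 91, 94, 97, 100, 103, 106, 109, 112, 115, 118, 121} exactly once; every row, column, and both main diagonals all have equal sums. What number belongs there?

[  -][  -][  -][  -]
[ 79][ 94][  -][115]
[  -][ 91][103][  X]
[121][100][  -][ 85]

118

The 16 entries sum to 1576, so each line sums to 1576/4 = 394.
From row 2, 394 − (79 + 94 + 115) gives (2,3) = 106.
Using row 4: 121 + 100 + 85 + ? → (4,3) = 394 − 306 = 88.
The remaining cell in column 2 is (1,2) = 394 − 285 = 109.
Column 3 needs 394; the known cells sum to 297, so (1,3) = 97.
Main diagonal: 94 + 103 + 85 + ? = 394, so (1,1) = 112.
Anti-diagonal needs 394; the known cells sum to 318, so (1,4) = 76.
Using column 1: 112 + 79 + 121 + ? → (3,1) = 394 − 312 = 82.
From column 4, 394 − (76 + 115 + 85) gives (3,4) = 118.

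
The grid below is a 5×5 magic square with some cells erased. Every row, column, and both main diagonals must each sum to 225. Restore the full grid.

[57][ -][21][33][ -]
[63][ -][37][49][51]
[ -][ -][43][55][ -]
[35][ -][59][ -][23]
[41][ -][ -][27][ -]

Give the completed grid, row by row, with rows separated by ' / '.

Row 2 needs 225; the known cells sum to 200, so (2,2) = 25.
Column 1 must total 225; the given cells sum to 196, so (3,1) = 29.
Column 3: 21 + 37 + 43 + 59 + ? = 225, so (5,3) = 65.
Using column 4: 33 + 49 + 55 + 27 + ? → (4,4) = 225 − 164 = 61.
Main diagonal must total 225; the given cells sum to 186, so (5,5) = 39.
Row 4: 35 + 59 + 61 + 23 + ? = 225, so (4,2) = 47.
Using row 5: 41 + 65 + 27 + 39 + ? → (5,2) = 225 − 172 = 53.
Anti-diagonal needs 225; the known cells sum to 180, so (1,5) = 45.
The remaining cell in row 1 is (1,2) = 225 − 156 = 69.
Column 2 needs 225; the known cells sum to 194, so (3,2) = 31.
Column 5: 45 + 51 + 23 + 39 + ? = 225, so (3,5) = 67.

57 69 21 33 45 / 63 25 37 49 51 / 29 31 43 55 67 / 35 47 59 61 23 / 41 53 65 27 39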